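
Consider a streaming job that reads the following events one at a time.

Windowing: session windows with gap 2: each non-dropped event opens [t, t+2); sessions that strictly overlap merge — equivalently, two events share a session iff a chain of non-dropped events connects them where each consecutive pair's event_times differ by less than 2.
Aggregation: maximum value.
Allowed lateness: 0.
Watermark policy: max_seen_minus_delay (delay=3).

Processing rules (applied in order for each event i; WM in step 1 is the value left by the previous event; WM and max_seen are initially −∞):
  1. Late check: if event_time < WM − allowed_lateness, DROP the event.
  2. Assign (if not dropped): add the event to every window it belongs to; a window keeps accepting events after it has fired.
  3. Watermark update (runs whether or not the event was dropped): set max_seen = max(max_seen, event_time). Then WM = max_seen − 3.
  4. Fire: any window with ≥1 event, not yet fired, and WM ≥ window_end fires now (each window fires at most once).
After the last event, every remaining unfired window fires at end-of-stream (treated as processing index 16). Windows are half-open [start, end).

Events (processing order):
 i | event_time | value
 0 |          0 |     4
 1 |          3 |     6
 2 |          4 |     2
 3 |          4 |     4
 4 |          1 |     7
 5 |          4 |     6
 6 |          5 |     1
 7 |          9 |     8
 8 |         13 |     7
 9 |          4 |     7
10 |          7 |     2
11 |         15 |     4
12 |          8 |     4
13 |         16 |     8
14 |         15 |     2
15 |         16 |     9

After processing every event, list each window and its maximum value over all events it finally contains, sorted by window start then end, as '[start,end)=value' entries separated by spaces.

[0,3)=7 [3,7)=6 [9,11)=8 [13,15)=7 [15,18)=9

i=0 t=0 v=4: → [0,2); WM=-3
i=1 t=3 v=6: → [3,5); WM=0
i=2 t=4 v=2: → [3,6); WM=1
i=3 t=4 v=4: → [3,6); WM=1
i=4 t=1 v=7: → [0,3); WM=1
i=5 t=4 v=6: → [3,6); WM=1
i=6 t=5 v=1: → [3,7); WM=2
i=7 t=9 v=8: → [9,11); WM=6
i=8 t=13 v=7: → [13,15); WM=10
i=9 t=4 v=7: DROP (t<10-0); WM=10
i=10 t=7 v=2: DROP (t<10-0); WM=10
i=11 t=15 v=4: → [15,17); WM=12
i=12 t=8 v=4: DROP (t<12-0); WM=12
i=13 t=16 v=8: → [15,18); WM=13
i=14 t=15 v=2: → [15,18); WM=13
i=15 t=16 v=9: → [15,18); WM=13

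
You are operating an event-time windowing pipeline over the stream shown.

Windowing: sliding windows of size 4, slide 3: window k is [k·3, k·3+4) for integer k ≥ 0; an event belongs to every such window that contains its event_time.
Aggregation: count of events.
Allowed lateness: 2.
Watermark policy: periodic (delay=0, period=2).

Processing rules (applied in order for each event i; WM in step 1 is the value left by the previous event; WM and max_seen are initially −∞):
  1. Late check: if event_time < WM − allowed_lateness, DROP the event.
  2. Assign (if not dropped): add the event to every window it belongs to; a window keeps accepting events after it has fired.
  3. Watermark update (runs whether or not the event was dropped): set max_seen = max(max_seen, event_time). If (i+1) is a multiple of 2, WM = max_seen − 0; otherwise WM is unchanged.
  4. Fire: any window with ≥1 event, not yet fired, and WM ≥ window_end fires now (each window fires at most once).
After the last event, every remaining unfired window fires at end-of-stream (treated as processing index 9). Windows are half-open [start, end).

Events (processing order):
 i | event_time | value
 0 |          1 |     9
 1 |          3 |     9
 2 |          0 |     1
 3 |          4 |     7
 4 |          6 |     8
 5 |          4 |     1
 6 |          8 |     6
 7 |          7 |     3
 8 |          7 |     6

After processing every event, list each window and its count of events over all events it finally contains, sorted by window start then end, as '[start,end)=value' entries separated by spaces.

i=0 t=1 v=9: → [0,4); WM=−∞
i=1 t=3 v=9: → [3,7),[0,4); WM=3
i=2 t=0 v=1: DROP (t<3-2); WM=3
i=3 t=4 v=7: → [3,7); WM=4; [0,4) fires=2
i=4 t=6 v=8: → [6,10),[3,7); WM=4
i=5 t=4 v=1: → [3,7); WM=6
i=6 t=8 v=6: → [6,10); WM=6
i=7 t=7 v=3: → [6,10); WM=8; [3,7) fires=4
i=8 t=7 v=6: → [6,10); WM=8

[0,4)=2 [3,7)=4 [6,10)=4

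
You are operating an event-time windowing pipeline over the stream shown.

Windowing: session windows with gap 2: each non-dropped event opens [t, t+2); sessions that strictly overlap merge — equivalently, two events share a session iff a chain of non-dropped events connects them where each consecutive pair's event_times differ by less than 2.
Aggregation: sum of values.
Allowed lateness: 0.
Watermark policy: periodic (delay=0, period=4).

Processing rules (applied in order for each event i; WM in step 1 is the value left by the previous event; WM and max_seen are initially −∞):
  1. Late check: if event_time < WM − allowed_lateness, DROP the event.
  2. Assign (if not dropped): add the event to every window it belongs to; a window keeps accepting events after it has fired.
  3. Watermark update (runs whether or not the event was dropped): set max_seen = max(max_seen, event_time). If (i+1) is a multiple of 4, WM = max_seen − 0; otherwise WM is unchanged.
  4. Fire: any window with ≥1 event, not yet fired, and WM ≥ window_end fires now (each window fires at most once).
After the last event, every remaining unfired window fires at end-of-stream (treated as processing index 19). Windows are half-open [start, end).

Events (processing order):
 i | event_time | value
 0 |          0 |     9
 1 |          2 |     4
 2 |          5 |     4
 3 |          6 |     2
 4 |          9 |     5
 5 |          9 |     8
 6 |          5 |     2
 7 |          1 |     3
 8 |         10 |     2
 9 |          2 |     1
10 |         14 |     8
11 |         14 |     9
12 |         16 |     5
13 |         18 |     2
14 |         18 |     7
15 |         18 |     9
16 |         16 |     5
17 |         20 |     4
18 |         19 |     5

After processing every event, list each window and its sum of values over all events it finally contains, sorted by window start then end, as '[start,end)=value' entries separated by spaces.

i=0 t=0 v=9: → [0,2); WM=−∞
i=1 t=2 v=4: → [2,4); WM=−∞
i=2 t=5 v=4: → [5,7); WM=−∞
i=3 t=6 v=2: → [5,8); WM=6
i=4 t=9 v=5: → [9,11); WM=6
i=5 t=9 v=8: → [9,11); WM=6
i=6 t=5 v=2: DROP (t<6-0); WM=6
i=7 t=1 v=3: DROP (t<6-0); WM=9
i=8 t=10 v=2: → [9,12); WM=9
i=9 t=2 v=1: DROP (t<9-0); WM=9
i=10 t=14 v=8: → [14,16); WM=9
i=11 t=14 v=9: → [14,16); WM=14
i=12 t=16 v=5: → [16,18); WM=14
i=13 t=18 v=2: → [18,20); WM=14
i=14 t=18 v=7: → [18,20); WM=14
i=15 t=18 v=9: → [18,20); WM=18
i=16 t=16 v=5: DROP (t<18-0); WM=18
i=17 t=20 v=4: → [20,22); WM=18
i=18 t=19 v=5: → [18,22); WM=18

[0,2)=9 [2,4)=4 [5,8)=6 [9,12)=15 [14,16)=17 [16,18)=5 [18,22)=27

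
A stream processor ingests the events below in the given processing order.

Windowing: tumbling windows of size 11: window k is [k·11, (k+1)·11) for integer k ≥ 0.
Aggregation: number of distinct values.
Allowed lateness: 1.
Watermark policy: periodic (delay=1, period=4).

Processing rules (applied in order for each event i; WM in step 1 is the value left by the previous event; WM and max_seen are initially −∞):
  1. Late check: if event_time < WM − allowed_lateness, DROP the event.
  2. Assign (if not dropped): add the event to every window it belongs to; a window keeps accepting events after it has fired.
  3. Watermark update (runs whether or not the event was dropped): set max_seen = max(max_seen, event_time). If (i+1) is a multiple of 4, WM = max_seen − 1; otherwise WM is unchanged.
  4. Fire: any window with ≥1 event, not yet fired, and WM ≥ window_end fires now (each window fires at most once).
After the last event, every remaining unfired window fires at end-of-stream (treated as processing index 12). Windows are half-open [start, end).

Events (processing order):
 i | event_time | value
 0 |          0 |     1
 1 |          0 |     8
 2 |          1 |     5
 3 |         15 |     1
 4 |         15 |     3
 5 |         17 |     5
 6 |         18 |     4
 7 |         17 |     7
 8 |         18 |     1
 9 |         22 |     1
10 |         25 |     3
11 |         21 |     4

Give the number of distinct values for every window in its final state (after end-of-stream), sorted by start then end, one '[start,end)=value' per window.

i=0 t=0 v=1: → [0,11); WM=−∞
i=1 t=0 v=8: → [0,11); WM=−∞
i=2 t=1 v=5: → [0,11); WM=−∞
i=3 t=15 v=1: → [11,22); WM=14; [0,11) fires=3
i=4 t=15 v=3: → [11,22); WM=14
i=5 t=17 v=5: → [11,22); WM=14
i=6 t=18 v=4: → [11,22); WM=14
i=7 t=17 v=7: → [11,22); WM=17
i=8 t=18 v=1: → [11,22); WM=17
i=9 t=22 v=1: → [22,33); WM=17
i=10 t=25 v=3: → [22,33); WM=17
i=11 t=21 v=4: → [11,22); WM=24; [11,22) fires=5

[0,11)=3 [11,22)=5 [22,33)=2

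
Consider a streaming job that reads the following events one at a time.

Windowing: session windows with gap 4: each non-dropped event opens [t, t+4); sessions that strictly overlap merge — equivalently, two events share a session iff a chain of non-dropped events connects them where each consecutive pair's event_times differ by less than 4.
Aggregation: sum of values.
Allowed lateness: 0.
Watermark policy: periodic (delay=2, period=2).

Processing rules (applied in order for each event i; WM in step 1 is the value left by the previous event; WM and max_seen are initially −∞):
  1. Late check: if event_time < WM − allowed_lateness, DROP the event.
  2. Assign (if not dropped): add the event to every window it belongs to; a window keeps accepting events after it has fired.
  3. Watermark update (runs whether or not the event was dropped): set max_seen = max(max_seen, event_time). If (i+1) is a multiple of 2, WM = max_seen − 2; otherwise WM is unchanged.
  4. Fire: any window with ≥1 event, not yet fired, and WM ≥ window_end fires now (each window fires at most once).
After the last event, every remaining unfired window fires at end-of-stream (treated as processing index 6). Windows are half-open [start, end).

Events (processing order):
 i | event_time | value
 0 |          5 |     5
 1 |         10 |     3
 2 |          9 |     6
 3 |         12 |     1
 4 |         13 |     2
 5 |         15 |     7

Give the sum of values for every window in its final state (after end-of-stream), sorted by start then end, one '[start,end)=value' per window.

i=0 t=5 v=5: → [5,9); WM=−∞
i=1 t=10 v=3: → [10,14); WM=8
i=2 t=9 v=6: → [9,14); WM=8
i=3 t=12 v=1: → [9,16); WM=10
i=4 t=13 v=2: → [9,17); WM=10
i=5 t=15 v=7: → [9,19); WM=13

[5,9)=5 [9,19)=19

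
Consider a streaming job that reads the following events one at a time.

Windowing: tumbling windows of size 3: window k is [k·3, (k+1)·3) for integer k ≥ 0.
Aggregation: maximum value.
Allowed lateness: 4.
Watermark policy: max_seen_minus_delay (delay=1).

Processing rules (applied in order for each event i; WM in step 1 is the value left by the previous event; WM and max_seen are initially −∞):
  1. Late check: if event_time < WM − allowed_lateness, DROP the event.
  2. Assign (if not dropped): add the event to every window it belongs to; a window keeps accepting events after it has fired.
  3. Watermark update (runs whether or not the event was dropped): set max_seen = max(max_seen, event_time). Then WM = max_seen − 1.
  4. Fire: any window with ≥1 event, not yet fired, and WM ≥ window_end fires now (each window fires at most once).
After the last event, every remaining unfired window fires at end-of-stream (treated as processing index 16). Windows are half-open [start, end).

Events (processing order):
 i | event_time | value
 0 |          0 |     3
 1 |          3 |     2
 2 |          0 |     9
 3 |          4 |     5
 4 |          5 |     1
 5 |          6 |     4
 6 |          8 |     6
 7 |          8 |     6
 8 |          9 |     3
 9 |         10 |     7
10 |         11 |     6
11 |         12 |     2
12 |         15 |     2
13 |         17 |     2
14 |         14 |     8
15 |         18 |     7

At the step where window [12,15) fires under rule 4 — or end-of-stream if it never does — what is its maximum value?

i=0 t=0 v=3: → [0,3); WM=-1
i=1 t=3 v=2: → [3,6); WM=2
i=2 t=0 v=9: → [0,3); WM=2
i=3 t=4 v=5: → [3,6); WM=3; [0,3) fires=9
i=4 t=5 v=1: → [3,6); WM=4
i=5 t=6 v=4: → [6,9); WM=5
i=6 t=8 v=6: → [6,9); WM=7; [3,6) fires=5
i=7 t=8 v=6: → [6,9); WM=7
i=8 t=9 v=3: → [9,12); WM=8
i=9 t=10 v=7: → [9,12); WM=9; [6,9) fires=6
i=10 t=11 v=6: → [9,12); WM=10
i=11 t=12 v=2: → [12,15); WM=11
i=12 t=15 v=2: → [15,18); WM=14; [9,12) fires=7
i=13 t=17 v=2: → [15,18); WM=16; [12,15) fires=2
i=14 t=14 v=8: → [12,15); WM=16
i=15 t=18 v=7: → [18,21); WM=17

2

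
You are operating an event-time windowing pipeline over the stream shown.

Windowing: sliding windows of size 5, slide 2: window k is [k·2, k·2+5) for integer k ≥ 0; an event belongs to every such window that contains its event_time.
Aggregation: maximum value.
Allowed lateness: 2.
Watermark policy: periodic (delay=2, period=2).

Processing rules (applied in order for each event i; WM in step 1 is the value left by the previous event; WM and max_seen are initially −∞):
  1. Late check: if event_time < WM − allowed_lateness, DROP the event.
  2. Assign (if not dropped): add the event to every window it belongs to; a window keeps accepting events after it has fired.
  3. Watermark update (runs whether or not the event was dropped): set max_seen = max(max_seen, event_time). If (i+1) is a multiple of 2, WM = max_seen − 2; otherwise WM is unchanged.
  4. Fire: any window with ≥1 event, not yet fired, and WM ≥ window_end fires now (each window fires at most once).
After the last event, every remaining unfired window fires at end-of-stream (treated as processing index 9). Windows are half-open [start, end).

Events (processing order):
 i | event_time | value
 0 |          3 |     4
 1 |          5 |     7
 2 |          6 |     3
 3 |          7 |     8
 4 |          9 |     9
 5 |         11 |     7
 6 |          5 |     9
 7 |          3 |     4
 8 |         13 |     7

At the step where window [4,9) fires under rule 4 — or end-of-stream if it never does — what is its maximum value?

8

i=0 t=3 v=4: → [2,7),[0,5); WM=−∞
i=1 t=5 v=7: → [4,9),[2,7); WM=3
i=2 t=6 v=3: → [6,11),[4,9),[2,7); WM=3
i=3 t=7 v=8: → [6,11),[4,9); WM=5; [0,5) fires=4
i=4 t=9 v=9: → [8,13),[6,11); WM=5
i=5 t=11 v=7: → [10,15),[8,13); WM=9; [2,7) fires=7 [4,9) fires=8
i=6 t=5 v=9: DROP (t<9-2); WM=9
i=7 t=3 v=4: DROP (t<9-2); WM=9
i=8 t=13 v=7: → [12,17),[10,15); WM=9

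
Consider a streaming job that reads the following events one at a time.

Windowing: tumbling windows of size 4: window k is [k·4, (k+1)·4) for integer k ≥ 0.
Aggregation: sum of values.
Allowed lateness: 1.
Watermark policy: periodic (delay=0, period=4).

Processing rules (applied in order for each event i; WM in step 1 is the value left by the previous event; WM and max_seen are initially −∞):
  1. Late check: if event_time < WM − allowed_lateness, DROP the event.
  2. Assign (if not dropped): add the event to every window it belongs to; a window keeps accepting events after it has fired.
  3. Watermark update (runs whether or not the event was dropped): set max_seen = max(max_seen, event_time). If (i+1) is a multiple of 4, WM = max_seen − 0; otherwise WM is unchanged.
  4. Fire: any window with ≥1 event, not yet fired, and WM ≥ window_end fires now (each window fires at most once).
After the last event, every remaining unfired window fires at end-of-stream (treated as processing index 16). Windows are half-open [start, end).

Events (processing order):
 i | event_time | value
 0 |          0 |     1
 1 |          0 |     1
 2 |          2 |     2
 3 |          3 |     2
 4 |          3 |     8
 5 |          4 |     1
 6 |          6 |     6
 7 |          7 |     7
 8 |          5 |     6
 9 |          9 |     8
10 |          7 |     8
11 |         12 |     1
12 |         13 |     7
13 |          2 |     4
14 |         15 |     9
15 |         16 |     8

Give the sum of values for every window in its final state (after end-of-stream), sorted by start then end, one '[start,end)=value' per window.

[0,4)=14 [4,8)=22 [8,12)=8 [12,16)=17 [16,20)=8

i=0 t=0 v=1: → [0,4); WM=−∞
i=1 t=0 v=1: → [0,4); WM=−∞
i=2 t=2 v=2: → [0,4); WM=−∞
i=3 t=3 v=2: → [0,4); WM=3
i=4 t=3 v=8: → [0,4); WM=3
i=5 t=4 v=1: → [4,8); WM=3
i=6 t=6 v=6: → [4,8); WM=3
i=7 t=7 v=7: → [4,8); WM=7; [0,4) fires=14
i=8 t=5 v=6: DROP (t<7-1); WM=7
i=9 t=9 v=8: → [8,12); WM=7
i=10 t=7 v=8: → [4,8); WM=7
i=11 t=12 v=1: → [12,16); WM=12; [4,8) fires=22 [8,12) fires=8
i=12 t=13 v=7: → [12,16); WM=12
i=13 t=2 v=4: DROP (t<12-1); WM=12
i=14 t=15 v=9: → [12,16); WM=12
i=15 t=16 v=8: → [16,20); WM=16; [12,16) fires=17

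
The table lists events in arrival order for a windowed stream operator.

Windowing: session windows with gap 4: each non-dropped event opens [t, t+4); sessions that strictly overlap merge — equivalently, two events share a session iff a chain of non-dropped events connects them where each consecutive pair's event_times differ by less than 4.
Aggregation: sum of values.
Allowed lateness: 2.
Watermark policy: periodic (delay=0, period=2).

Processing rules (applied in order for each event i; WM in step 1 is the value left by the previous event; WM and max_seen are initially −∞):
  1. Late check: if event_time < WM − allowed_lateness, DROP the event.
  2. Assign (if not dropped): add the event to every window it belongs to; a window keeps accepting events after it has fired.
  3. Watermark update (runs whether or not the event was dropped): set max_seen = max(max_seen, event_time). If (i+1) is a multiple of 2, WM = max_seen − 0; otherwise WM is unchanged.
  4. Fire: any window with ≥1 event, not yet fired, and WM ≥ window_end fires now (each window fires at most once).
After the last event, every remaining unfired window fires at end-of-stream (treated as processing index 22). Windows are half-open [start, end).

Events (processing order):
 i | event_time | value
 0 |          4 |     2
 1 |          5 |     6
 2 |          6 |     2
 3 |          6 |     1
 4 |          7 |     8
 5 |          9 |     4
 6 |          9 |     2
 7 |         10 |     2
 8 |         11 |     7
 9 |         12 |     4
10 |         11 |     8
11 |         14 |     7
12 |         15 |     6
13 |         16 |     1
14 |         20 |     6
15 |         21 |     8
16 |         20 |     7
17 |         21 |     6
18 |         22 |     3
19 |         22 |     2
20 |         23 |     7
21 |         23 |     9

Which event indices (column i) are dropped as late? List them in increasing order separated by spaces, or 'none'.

i=0 t=4 v=2: → [4,8); WM=−∞
i=1 t=5 v=6: → [4,9); WM=5
i=2 t=6 v=2: → [4,10); WM=5
i=3 t=6 v=1: → [4,10); WM=6
i=4 t=7 v=8: → [4,11); WM=6
i=5 t=9 v=4: → [4,13); WM=9
i=6 t=9 v=2: → [4,13); WM=9
i=7 t=10 v=2: → [4,14); WM=10
i=8 t=11 v=7: → [4,15); WM=10
i=9 t=12 v=4: → [4,16); WM=12
i=10 t=11 v=8: → [4,16); WM=12
i=11 t=14 v=7: → [4,18); WM=14
i=12 t=15 v=6: → [4,19); WM=14
i=13 t=16 v=1: → [4,20); WM=16
i=14 t=20 v=6: → [20,24); WM=16
i=15 t=21 v=8: → [20,25); WM=21
i=16 t=20 v=7: → [20,25); WM=21
i=17 t=21 v=6: → [20,25); WM=21
i=18 t=22 v=3: → [20,26); WM=21
i=19 t=22 v=2: → [20,26); WM=22
i=20 t=23 v=7: → [20,27); WM=22
i=21 t=23 v=9: → [20,27); WM=23

none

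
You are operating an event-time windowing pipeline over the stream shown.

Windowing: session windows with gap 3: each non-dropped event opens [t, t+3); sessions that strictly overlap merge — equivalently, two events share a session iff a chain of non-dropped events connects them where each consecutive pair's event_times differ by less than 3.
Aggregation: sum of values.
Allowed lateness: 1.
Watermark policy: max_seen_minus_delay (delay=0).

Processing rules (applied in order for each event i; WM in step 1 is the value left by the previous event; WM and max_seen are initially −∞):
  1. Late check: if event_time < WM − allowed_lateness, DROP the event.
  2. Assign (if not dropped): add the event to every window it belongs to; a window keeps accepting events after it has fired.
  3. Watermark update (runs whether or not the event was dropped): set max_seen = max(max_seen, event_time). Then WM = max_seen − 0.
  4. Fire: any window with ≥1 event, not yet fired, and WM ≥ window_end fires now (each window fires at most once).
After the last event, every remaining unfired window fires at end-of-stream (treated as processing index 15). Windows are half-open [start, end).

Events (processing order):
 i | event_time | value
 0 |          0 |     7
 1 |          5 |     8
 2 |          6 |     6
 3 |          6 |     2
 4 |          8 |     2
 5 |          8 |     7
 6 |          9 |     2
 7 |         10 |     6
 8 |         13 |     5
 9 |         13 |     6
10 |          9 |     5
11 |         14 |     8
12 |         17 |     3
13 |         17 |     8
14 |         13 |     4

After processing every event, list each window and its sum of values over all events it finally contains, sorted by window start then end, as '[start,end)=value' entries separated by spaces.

[0,3)=7 [5,13)=33 [13,17)=19 [17,20)=11

i=0 t=0 v=7: → [0,3); WM=0
i=1 t=5 v=8: → [5,8); WM=5
i=2 t=6 v=6: → [5,9); WM=6
i=3 t=6 v=2: → [5,9); WM=6
i=4 t=8 v=2: → [5,11); WM=8
i=5 t=8 v=7: → [5,11); WM=8
i=6 t=9 v=2: → [5,12); WM=9
i=7 t=10 v=6: → [5,13); WM=10
i=8 t=13 v=5: → [13,16); WM=13
i=9 t=13 v=6: → [13,16); WM=13
i=10 t=9 v=5: DROP (t<13-1); WM=13
i=11 t=14 v=8: → [13,17); WM=14
i=12 t=17 v=3: → [17,20); WM=17
i=13 t=17 v=8: → [17,20); WM=17
i=14 t=13 v=4: DROP (t<17-1); WM=17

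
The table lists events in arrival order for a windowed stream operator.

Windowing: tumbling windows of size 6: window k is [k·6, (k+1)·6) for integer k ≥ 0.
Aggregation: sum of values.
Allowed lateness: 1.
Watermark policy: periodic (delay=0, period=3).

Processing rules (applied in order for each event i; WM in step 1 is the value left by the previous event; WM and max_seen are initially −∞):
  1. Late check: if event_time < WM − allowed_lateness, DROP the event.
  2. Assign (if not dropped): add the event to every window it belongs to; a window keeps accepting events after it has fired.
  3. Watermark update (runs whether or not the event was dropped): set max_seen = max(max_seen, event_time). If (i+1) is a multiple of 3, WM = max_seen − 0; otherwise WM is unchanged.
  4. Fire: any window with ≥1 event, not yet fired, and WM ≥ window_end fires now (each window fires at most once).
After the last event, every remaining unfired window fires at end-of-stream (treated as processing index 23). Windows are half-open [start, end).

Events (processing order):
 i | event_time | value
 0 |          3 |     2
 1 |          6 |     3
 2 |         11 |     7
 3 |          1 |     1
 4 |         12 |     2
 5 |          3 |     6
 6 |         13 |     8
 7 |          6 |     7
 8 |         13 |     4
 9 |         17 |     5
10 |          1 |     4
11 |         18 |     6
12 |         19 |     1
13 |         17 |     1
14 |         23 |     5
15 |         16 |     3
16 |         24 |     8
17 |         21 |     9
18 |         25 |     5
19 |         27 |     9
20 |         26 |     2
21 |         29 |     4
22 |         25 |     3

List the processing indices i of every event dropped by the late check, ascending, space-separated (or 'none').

3 5 7 10 15 17 22

i=0 t=3 v=2: → [0,6); WM=−∞
i=1 t=6 v=3: → [6,12); WM=−∞
i=2 t=11 v=7: → [6,12); WM=11; [0,6) fires=2
i=3 t=1 v=1: DROP (t<11-1); WM=11
i=4 t=12 v=2: → [12,18); WM=11
i=5 t=3 v=6: DROP (t<11-1); WM=12; [6,12) fires=10
i=6 t=13 v=8: → [12,18); WM=12
i=7 t=6 v=7: DROP (t<12-1); WM=12
i=8 t=13 v=4: → [12,18); WM=13
i=9 t=17 v=5: → [12,18); WM=13
i=10 t=1 v=4: DROP (t<13-1); WM=13
i=11 t=18 v=6: → [18,24); WM=18; [12,18) fires=19
i=12 t=19 v=1: → [18,24); WM=18
i=13 t=17 v=1: → [12,18); WM=18
i=14 t=23 v=5: → [18,24); WM=23
i=15 t=16 v=3: DROP (t<23-1); WM=23
i=16 t=24 v=8: → [24,30); WM=23
i=17 t=21 v=9: DROP (t<23-1); WM=24; [18,24) fires=12
i=18 t=25 v=5: → [24,30); WM=24
i=19 t=27 v=9: → [24,30); WM=24
i=20 t=26 v=2: → [24,30); WM=27
i=21 t=29 v=4: → [24,30); WM=27
i=22 t=25 v=3: DROP (t<27-1); WM=27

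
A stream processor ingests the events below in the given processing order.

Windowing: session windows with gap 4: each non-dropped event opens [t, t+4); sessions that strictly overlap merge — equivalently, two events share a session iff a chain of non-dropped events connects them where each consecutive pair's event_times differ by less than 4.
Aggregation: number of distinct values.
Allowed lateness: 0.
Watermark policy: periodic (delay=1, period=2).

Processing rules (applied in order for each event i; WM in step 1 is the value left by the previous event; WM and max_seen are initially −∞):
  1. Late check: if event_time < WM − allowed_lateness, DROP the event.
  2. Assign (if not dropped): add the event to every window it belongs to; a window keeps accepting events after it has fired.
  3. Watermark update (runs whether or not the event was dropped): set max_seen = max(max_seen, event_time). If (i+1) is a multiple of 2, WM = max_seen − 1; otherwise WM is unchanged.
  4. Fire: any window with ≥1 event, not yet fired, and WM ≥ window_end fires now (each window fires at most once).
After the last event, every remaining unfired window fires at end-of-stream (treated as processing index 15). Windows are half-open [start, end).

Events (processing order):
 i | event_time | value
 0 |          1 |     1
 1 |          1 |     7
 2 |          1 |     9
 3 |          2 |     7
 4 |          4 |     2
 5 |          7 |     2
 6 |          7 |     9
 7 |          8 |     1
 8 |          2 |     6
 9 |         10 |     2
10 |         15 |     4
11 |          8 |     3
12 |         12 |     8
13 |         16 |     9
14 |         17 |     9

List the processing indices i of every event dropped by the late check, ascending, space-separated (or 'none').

8 11 12

i=0 t=1 v=1: → [1,5); WM=−∞
i=1 t=1 v=7: → [1,5); WM=0
i=2 t=1 v=9: → [1,5); WM=0
i=3 t=2 v=7: → [1,6); WM=1
i=4 t=4 v=2: → [1,8); WM=1
i=5 t=7 v=2: → [1,11); WM=6
i=6 t=7 v=9: → [1,11); WM=6
i=7 t=8 v=1: → [1,12); WM=7
i=8 t=2 v=6: DROP (t<7-0); WM=7
i=9 t=10 v=2: → [1,14); WM=9
i=10 t=15 v=4: → [15,19); WM=9
i=11 t=8 v=3: DROP (t<9-0); WM=14
i=12 t=12 v=8: DROP (t<14-0); WM=14
i=13 t=16 v=9: → [15,20); WM=15
i=14 t=17 v=9: → [15,21); WM=15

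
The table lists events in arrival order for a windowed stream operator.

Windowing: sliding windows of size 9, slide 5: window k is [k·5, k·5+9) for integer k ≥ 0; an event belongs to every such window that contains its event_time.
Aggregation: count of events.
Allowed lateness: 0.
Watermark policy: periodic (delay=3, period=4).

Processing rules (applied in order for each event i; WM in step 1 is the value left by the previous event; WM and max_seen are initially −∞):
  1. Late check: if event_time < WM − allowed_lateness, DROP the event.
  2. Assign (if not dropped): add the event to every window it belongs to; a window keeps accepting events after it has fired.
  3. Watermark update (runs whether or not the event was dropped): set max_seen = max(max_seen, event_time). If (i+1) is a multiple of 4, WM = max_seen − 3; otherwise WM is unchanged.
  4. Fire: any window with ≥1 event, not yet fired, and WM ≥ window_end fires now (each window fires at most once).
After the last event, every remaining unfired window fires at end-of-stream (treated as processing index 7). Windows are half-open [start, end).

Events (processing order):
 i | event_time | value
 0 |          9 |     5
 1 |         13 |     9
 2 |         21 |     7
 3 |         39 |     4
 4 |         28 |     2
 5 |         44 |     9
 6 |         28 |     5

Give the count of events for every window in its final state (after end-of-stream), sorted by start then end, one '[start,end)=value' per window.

i=0 t=9 v=5: → [5,14); WM=−∞
i=1 t=13 v=9: → [10,19),[5,14); WM=−∞
i=2 t=21 v=7: → [20,29),[15,24); WM=−∞
i=3 t=39 v=4: → [35,44); WM=36; [5,14) fires=2 [10,19) fires=1 [15,24) fires=1 [20,29) fires=1
i=4 t=28 v=2: DROP (t<36-0); WM=36
i=5 t=44 v=9: → [40,49); WM=36
i=6 t=28 v=5: DROP (t<36-0); WM=36

[5,14)=2 [10,19)=1 [15,24)=1 [20,29)=1 [35,44)=1 [40,49)=1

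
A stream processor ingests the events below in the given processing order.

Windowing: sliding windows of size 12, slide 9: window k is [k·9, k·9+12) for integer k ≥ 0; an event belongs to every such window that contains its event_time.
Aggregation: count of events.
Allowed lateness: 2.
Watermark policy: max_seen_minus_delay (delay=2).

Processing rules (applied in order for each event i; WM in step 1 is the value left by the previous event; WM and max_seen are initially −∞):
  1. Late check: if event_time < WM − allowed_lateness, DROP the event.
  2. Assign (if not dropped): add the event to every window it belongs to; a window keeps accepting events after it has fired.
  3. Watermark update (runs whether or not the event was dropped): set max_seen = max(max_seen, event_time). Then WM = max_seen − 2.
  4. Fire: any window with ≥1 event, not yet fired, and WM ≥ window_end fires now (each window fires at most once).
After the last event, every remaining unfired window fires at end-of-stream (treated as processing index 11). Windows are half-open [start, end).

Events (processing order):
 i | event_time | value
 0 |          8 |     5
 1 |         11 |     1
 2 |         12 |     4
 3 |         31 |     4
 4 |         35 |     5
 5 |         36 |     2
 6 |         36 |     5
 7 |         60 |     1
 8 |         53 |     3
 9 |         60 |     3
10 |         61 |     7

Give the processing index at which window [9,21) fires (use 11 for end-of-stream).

i=0 t=8 v=5: → [0,12); WM=6
i=1 t=11 v=1: → [9,21),[0,12); WM=9
i=2 t=12 v=4: → [9,21); WM=10
i=3 t=31 v=4: → [27,39); WM=29; [0,12) fires=2 [9,21) fires=2
i=4 t=35 v=5: → [27,39); WM=33
i=5 t=36 v=2: → [36,48),[27,39); WM=34
i=6 t=36 v=5: → [36,48),[27,39); WM=34
i=7 t=60 v=1: → [54,66); WM=58; [27,39) fires=4 [36,48) fires=2
i=8 t=53 v=3: DROP (t<58-2); WM=58
i=9 t=60 v=3: → [54,66); WM=58
i=10 t=61 v=7: → [54,66); WM=59

3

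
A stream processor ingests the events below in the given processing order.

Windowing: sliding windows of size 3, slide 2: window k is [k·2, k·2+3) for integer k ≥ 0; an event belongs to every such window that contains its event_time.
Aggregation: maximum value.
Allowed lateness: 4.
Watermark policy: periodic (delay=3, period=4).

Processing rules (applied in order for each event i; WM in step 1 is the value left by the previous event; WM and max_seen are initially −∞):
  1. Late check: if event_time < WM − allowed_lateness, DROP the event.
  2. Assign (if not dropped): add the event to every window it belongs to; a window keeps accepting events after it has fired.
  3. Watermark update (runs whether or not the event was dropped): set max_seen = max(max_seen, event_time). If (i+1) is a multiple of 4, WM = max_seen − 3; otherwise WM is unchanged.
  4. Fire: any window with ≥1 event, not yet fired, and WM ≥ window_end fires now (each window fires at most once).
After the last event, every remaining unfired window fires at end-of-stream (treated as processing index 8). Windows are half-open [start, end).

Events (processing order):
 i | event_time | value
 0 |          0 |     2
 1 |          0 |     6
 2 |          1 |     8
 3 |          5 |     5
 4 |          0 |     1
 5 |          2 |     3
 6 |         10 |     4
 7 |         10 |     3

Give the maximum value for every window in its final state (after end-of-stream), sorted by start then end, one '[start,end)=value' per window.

[0,3)=8 [2,5)=3 [4,7)=5 [8,11)=4 [10,13)=4

i=0 t=0 v=2: → [0,3); WM=−∞
i=1 t=0 v=6: → [0,3); WM=−∞
i=2 t=1 v=8: → [0,3); WM=−∞
i=3 t=5 v=5: → [4,7); WM=2
i=4 t=0 v=1: → [0,3); WM=2
i=5 t=2 v=3: → [2,5),[0,3); WM=2
i=6 t=10 v=4: → [10,13),[8,11); WM=2
i=7 t=10 v=3: → [10,13),[8,11); WM=7; [0,3) fires=8 [2,5) fires=3 [4,7) fires=5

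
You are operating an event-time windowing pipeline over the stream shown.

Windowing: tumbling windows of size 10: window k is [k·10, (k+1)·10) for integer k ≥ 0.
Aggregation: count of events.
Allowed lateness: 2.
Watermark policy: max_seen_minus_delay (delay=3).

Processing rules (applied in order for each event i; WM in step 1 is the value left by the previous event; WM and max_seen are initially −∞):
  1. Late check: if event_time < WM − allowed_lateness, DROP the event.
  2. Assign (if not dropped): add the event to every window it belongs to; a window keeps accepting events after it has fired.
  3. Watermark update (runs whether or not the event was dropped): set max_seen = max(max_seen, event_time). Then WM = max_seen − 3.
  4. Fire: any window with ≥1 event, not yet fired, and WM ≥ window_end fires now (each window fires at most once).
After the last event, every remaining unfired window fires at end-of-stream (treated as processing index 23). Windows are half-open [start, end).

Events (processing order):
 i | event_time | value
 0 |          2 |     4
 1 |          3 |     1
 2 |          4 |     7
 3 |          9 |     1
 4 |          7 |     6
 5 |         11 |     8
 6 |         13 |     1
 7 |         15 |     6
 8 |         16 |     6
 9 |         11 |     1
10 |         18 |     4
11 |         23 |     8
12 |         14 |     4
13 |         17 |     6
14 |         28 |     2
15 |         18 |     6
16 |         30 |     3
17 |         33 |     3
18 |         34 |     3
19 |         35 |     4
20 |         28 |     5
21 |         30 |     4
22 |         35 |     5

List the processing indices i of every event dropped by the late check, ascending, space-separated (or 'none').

i=0 t=2 v=4: → [0,10); WM=-1
i=1 t=3 v=1: → [0,10); WM=0
i=2 t=4 v=7: → [0,10); WM=1
i=3 t=9 v=1: → [0,10); WM=6
i=4 t=7 v=6: → [0,10); WM=6
i=5 t=11 v=8: → [10,20); WM=8
i=6 t=13 v=1: → [10,20); WM=10; [0,10) fires=5
i=7 t=15 v=6: → [10,20); WM=12
i=8 t=16 v=6: → [10,20); WM=13
i=9 t=11 v=1: → [10,20); WM=13
i=10 t=18 v=4: → [10,20); WM=15
i=11 t=23 v=8: → [20,30); WM=20; [10,20) fires=6
i=12 t=14 v=4: DROP (t<20-2); WM=20
i=13 t=17 v=6: DROP (t<20-2); WM=20
i=14 t=28 v=2: → [20,30); WM=25
i=15 t=18 v=6: DROP (t<25-2); WM=25
i=16 t=30 v=3: → [30,40); WM=27
i=17 t=33 v=3: → [30,40); WM=30; [20,30) fires=2
i=18 t=34 v=3: → [30,40); WM=31
i=19 t=35 v=4: → [30,40); WM=32
i=20 t=28 v=5: DROP (t<32-2); WM=32
i=21 t=30 v=4: → [30,40); WM=32
i=22 t=35 v=5: → [30,40); WM=32

12 13 15 20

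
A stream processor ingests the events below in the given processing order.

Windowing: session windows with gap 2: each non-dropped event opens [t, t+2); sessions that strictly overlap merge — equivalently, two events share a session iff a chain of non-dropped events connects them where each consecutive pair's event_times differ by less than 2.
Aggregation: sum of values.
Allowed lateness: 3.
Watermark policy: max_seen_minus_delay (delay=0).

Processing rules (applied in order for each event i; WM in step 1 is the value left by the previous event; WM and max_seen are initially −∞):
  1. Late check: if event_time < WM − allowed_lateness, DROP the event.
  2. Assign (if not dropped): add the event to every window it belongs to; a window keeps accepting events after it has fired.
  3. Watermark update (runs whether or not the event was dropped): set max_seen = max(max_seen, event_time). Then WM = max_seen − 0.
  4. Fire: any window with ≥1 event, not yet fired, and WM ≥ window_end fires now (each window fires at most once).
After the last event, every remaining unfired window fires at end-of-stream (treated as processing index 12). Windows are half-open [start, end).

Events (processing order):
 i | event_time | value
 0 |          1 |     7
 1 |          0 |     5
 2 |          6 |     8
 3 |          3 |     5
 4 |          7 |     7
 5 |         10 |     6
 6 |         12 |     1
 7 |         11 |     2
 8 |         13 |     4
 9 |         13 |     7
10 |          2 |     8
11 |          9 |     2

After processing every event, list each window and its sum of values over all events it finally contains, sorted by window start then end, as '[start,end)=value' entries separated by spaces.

[0,3)=12 [3,5)=5 [6,9)=15 [10,15)=20

i=0 t=1 v=7: → [1,3); WM=1
i=1 t=0 v=5: → [0,3); WM=1
i=2 t=6 v=8: → [6,8); WM=6
i=3 t=3 v=5: → [3,5); WM=6
i=4 t=7 v=7: → [6,9); WM=7
i=5 t=10 v=6: → [10,12); WM=10
i=6 t=12 v=1: → [12,14); WM=12
i=7 t=11 v=2: → [10,14); WM=12
i=8 t=13 v=4: → [10,15); WM=13
i=9 t=13 v=7: → [10,15); WM=13
i=10 t=2 v=8: DROP (t<13-3); WM=13
i=11 t=9 v=2: DROP (t<13-3); WM=13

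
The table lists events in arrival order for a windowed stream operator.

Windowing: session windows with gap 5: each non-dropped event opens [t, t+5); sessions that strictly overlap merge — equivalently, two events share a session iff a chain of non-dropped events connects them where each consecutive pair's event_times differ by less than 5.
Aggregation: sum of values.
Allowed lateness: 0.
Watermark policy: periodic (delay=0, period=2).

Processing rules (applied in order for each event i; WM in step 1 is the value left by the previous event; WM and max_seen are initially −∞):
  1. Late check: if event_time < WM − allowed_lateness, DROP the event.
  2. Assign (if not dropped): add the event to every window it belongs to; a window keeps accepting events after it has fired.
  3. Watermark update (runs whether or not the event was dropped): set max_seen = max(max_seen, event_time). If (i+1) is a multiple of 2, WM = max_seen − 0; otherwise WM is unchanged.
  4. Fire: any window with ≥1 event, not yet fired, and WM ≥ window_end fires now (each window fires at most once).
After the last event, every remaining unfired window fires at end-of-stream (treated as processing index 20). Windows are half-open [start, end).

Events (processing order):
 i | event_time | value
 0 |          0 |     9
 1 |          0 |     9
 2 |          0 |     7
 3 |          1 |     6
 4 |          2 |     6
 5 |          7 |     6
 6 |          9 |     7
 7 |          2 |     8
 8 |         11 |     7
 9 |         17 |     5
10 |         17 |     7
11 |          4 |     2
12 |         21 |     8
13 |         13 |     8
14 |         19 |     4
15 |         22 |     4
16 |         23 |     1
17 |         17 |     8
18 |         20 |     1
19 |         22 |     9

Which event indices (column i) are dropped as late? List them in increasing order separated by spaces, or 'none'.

7 11 13 14 17 18 19

i=0 t=0 v=9: → [0,5); WM=−∞
i=1 t=0 v=9: → [0,5); WM=0
i=2 t=0 v=7: → [0,5); WM=0
i=3 t=1 v=6: → [0,6); WM=1
i=4 t=2 v=6: → [0,7); WM=1
i=5 t=7 v=6: → [7,12); WM=7
i=6 t=9 v=7: → [7,14); WM=7
i=7 t=2 v=8: DROP (t<7-0); WM=9
i=8 t=11 v=7: → [7,16); WM=9
i=9 t=17 v=5: → [17,22); WM=17
i=10 t=17 v=7: → [17,22); WM=17
i=11 t=4 v=2: DROP (t<17-0); WM=17
i=12 t=21 v=8: → [17,26); WM=17
i=13 t=13 v=8: DROP (t<17-0); WM=21
i=14 t=19 v=4: DROP (t<21-0); WM=21
i=15 t=22 v=4: → [17,27); WM=22
i=16 t=23 v=1: → [17,28); WM=22
i=17 t=17 v=8: DROP (t<22-0); WM=23
i=18 t=20 v=1: DROP (t<23-0); WM=23
i=19 t=22 v=9: DROP (t<23-0); WM=23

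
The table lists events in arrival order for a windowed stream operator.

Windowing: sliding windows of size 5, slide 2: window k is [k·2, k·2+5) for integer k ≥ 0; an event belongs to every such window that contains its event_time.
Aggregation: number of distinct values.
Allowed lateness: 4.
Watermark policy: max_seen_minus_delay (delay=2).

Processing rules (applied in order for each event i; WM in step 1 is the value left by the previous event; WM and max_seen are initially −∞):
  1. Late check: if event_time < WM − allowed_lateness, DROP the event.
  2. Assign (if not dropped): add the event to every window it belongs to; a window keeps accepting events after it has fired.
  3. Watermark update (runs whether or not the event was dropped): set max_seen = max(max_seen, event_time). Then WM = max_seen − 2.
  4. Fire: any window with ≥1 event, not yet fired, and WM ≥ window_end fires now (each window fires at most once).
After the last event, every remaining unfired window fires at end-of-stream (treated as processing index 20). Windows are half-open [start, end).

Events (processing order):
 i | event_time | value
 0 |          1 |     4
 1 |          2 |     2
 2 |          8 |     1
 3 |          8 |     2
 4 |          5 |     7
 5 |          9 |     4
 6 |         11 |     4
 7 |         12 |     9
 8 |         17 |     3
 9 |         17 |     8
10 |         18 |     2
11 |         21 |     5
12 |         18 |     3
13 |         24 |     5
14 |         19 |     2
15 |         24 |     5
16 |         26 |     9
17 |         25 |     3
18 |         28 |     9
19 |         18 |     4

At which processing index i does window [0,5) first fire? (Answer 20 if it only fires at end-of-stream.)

i=0 t=1 v=4: → [0,5); WM=-1
i=1 t=2 v=2: → [2,7),[0,5); WM=0
i=2 t=8 v=1: → [8,13),[6,11),[4,9); WM=6; [0,5) fires=2
i=3 t=8 v=2: → [8,13),[6,11),[4,9); WM=6
i=4 t=5 v=7: → [4,9),[2,7); WM=6
i=5 t=9 v=4: → [8,13),[6,11); WM=7; [2,7) fires=2
i=6 t=11 v=4: → [10,15),[8,13); WM=9; [4,9) fires=3
i=7 t=12 v=9: → [12,17),[10,15),[8,13); WM=10
i=8 t=17 v=3: → [16,21),[14,19); WM=15; [6,11) fires=3 [8,13) fires=4 [10,15) fires=2
i=9 t=17 v=8: → [16,21),[14,19); WM=15
i=10 t=18 v=2: → [18,23),[16,21),[14,19); WM=16
i=11 t=21 v=5: → [20,25),[18,23); WM=19; [12,17) fires=1 [14,19) fires=3
i=12 t=18 v=3: → [18,23),[16,21),[14,19); WM=19
i=13 t=24 v=5: → [24,29),[22,27),[20,25); WM=22; [16,21) fires=3
i=14 t=19 v=2: → [18,23),[16,21); WM=22
i=15 t=24 v=5: → [24,29),[22,27),[20,25); WM=22
i=16 t=26 v=9: → [26,31),[24,29),[22,27); WM=24; [18,23) fires=3
i=17 t=25 v=3: → [24,29),[22,27); WM=24
i=18 t=28 v=9: → [28,33),[26,31),[24,29); WM=26; [20,25) fires=1
i=19 t=18 v=4: DROP (t<26-4); WM=26

2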